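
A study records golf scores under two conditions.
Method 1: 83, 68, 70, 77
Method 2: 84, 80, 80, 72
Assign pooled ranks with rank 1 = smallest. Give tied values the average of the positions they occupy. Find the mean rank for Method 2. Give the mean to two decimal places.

Sorted (ascending): 68, 70, 72, 77, 80, 80, 83, 84
The 2 values of 80 occupy positions 5–6 → average rank (5+6)/2 = 5.5.
Method 2 values → pooled ranks: 84→8, 80→5.5, 80→5.5, 72→3
Mean rank = (8 + 5.5 + 5.5 + 3) / 4 = 5.50

5.50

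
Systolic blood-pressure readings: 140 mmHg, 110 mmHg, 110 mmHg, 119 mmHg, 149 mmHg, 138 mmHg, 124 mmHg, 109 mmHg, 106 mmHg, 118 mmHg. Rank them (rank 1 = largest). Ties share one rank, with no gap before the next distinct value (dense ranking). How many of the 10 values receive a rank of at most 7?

Sorted (descending): 149, 140, 138, 124, 119, 118, 110, 110, 109, 106
The 2 values of 110 share dense rank 7.
Remaining distinct values take the next consecutive integers.
Ranks ≤ 7: {1, 2, 3, 4, 5, 6, 7, 7} → 8 values.

8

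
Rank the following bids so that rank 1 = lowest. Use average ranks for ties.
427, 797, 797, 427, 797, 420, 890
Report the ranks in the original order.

2.5, 5, 5, 2.5, 5, 1, 7

Sorted (ascending): 420, 427, 427, 797, 797, 797, 890
The 2 values of 427 occupy positions 2–3 → average rank (2+3)/2 = 2.5.
The 3 values of 797 occupy positions 4–6 → average rank 5.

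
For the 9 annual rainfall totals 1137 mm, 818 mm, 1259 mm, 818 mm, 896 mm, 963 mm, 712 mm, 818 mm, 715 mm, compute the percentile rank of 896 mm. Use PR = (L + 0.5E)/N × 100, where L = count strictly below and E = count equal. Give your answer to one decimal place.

61.1

N = 9.
Strictly below 896: 5. Equal to 896: 1.
PR = (5 + 0.5·1)/9 × 100 = 61.1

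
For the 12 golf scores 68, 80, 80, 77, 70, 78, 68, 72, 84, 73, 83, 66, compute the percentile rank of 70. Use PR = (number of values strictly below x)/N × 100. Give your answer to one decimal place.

N = 12.
Strictly below 70: 3. Equal to 70: 1.
PR = 3/12 × 100 = 25.0

25.0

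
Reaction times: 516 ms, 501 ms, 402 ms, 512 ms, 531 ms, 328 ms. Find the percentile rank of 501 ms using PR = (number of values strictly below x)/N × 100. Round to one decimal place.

N = 6.
Strictly below 501: 2. Equal to 501: 1.
PR = 2/6 × 100 = 33.3

33.3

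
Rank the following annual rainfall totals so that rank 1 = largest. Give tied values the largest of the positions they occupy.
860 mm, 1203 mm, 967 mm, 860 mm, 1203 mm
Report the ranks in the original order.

Sorted (descending): 1203, 1203, 967, 860, 860
The 2 values of 1203 occupy positions 1–2 → each gets rank 2.
The 2 values of 860 occupy positions 4–5 → each gets rank 5.

5, 2, 3, 5, 2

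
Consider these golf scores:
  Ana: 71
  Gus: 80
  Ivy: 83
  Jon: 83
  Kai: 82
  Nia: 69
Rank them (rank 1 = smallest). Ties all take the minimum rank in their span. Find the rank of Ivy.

5

Sorted (ascending): 69, 71, 80, 82, 83, 83
The 2 values of 83 occupy positions 5–6 → each gets rank 5.
Ivy has value 83 → rank 5.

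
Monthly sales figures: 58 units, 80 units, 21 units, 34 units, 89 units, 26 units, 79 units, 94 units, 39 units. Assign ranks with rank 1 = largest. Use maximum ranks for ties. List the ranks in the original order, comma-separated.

Sorted (descending): 94, 89, 80, 79, 58, 39, 34, 26, 21
No ties — each value takes its position as its rank.

5, 3, 9, 7, 2, 8, 4, 1, 6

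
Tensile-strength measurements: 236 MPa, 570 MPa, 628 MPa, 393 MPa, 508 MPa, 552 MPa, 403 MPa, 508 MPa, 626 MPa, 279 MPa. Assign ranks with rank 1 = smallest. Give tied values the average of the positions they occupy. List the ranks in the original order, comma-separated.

Sorted (ascending): 236, 279, 393, 403, 508, 508, 552, 570, 626, 628
The 2 values of 508 occupy positions 5–6 → average rank (5+6)/2 = 5.5.

1, 8, 10, 3, 5.5, 7, 4, 5.5, 9, 2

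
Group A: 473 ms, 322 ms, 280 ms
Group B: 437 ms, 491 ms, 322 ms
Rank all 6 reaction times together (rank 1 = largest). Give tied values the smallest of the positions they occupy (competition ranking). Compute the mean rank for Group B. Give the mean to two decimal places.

2.67

Sorted (descending): 491, 473, 437, 322, 322, 280
The 2 values of 322 occupy positions 4–5 → each gets rank 4.
Group B values → pooled ranks: 437→3, 491→1, 322→4
Mean rank = (3 + 1 + 4) / 3 = 2.67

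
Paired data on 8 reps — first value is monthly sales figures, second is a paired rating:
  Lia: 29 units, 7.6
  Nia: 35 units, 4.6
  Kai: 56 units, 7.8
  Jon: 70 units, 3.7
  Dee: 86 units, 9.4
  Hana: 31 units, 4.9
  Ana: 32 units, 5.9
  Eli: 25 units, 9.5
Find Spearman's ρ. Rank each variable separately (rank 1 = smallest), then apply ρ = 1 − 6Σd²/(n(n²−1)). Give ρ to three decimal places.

-0.238

Ranks of variable 1: 2, 5, 6, 7, 8, 3, 4, 1
Ranks of variable 2: 5, 2, 6, 1, 7, 3, 4, 8
d = r₁ − r₂: -3, 3, 0, 6, 1, 0, 0, -7
d²: 9, 9, 0, 36, 1, 0, 0, 49; Σd² = 104
ρ = 1 − 6·104/(8·63) = 1 − 624/504 = -0.238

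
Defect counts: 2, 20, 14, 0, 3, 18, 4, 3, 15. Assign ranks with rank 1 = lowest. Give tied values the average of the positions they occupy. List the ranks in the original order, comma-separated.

Sorted (ascending): 0, 2, 3, 3, 4, 14, 15, 18, 20
The 2 values of 3 occupy positions 3–4 → average rank (3+4)/2 = 3.5.

2, 9, 6, 1, 3.5, 8, 5, 3.5, 7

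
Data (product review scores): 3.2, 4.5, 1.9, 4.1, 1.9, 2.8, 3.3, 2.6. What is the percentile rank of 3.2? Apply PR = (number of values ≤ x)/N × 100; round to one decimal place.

N = 8.
Strictly below 3.2: 4. Equal to 3.2: 1.
PR = 5/8 × 100 = 62.5

62.5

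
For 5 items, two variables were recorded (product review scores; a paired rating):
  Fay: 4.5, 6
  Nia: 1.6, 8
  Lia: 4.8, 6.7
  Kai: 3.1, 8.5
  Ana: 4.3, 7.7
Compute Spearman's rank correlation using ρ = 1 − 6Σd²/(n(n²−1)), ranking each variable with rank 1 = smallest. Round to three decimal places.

Ranks of variable 1: 4, 1, 5, 2, 3
Ranks of variable 2: 1, 4, 2, 5, 3
d = r₁ − r₂: 3, -3, 3, -3, 0
d²: 9, 9, 9, 9, 0; Σd² = 36
ρ = 1 − 6·36/(5·24) = 1 − 216/120 = -0.800

-0.800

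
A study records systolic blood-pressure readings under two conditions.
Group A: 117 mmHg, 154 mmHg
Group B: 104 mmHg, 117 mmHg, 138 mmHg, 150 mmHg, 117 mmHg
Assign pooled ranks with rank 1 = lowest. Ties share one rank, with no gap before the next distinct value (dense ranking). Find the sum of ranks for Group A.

7

Sorted (ascending): 104, 117, 117, 117, 138, 150, 154
The 3 values of 117 share dense rank 2.
Remaining distinct values take the next consecutive integers.
Group A values → pooled ranks: 117→2, 154→5
Rank sum = 2 + 5 = 7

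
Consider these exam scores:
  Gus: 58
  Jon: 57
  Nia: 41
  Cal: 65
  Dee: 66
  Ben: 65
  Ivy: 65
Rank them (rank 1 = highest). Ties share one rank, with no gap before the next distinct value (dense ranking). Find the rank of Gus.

Sorted (descending): 66, 65, 65, 65, 58, 57, 41
The 3 values of 65 share dense rank 2.
Remaining distinct values take the next consecutive integers.
Gus has value 58 → rank 3.

3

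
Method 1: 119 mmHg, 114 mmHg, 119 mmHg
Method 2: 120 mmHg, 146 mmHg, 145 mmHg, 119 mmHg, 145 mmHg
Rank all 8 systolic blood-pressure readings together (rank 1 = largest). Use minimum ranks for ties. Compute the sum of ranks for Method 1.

Sorted (descending): 146, 145, 145, 120, 119, 119, 119, 114
The 2 values of 145 occupy positions 2–3 → each gets rank 2.
The 3 values of 119 occupy positions 5–7 → each gets rank 5.
Method 1 values → pooled ranks: 119→5, 114→8, 119→5
Rank sum = 5 + 8 + 5 = 18

18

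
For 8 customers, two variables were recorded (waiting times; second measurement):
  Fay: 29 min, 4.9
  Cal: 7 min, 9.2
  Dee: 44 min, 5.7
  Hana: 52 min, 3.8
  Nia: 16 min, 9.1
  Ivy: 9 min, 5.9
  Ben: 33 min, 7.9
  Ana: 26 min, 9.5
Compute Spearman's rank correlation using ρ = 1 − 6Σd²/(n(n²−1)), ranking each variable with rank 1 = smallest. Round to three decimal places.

-0.667

Ranks of variable 1: 5, 1, 7, 8, 3, 2, 6, 4
Ranks of variable 2: 2, 7, 3, 1, 6, 4, 5, 8
d = r₁ − r₂: 3, -6, 4, 7, -3, -2, 1, -4
d²: 9, 36, 16, 49, 9, 4, 1, 16; Σd² = 140
ρ = 1 − 6·140/(8·63) = 1 − 840/504 = -0.667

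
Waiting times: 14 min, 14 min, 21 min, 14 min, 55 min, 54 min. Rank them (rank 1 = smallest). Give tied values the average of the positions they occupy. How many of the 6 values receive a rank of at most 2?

Sorted (ascending): 14, 14, 14, 21, 54, 55
The 3 values of 14 occupy positions 1–3 → average rank 2.
Ranks ≤ 2: {2, 2, 2} → 3 values.

3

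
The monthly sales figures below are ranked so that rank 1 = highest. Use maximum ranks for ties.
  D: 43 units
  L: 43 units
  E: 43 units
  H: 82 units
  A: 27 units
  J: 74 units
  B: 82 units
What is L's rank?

Sorted (descending): 82, 82, 74, 43, 43, 43, 27
The 2 values of 82 occupy positions 1–2 → each gets rank 2.
The 3 values of 43 occupy positions 4–6 → each gets rank 6.
L has value 43 units → rank 6.

6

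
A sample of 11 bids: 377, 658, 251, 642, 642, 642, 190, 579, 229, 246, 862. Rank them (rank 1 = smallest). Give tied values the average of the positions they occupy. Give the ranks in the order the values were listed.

Sorted (ascending): 190, 229, 246, 251, 377, 579, 642, 642, 642, 658, 862
The 3 values of 642 occupy positions 7–9 → average rank 8.

5, 10, 4, 8, 8, 8, 1, 6, 2, 3, 11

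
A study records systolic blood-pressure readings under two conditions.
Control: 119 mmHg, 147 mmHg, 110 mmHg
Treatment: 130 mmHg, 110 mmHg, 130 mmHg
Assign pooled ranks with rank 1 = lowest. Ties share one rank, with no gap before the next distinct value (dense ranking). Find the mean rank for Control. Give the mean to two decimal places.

2.33

Sorted (ascending): 110, 110, 119, 130, 130, 147
The 2 values of 110 share dense rank 1.
The 2 values of 130 share dense rank 3.
Remaining distinct values take the next consecutive integers.
Control values → pooled ranks: 119→2, 147→4, 110→1
Mean rank = (2 + 4 + 1) / 3 = 2.33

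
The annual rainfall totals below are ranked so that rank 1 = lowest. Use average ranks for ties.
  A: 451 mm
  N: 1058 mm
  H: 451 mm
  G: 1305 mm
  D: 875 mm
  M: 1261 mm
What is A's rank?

Sorted (ascending): 451, 451, 875, 1058, 1261, 1305
The 2 values of 451 occupy positions 1–2 → average rank (1+2)/2 = 1.5.
A has value 451 mm → rank 1.5.

1.5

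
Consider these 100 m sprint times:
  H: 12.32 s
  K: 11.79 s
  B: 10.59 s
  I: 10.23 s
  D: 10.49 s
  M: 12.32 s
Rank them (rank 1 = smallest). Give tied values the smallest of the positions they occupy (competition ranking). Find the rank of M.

Sorted (ascending): 10.23, 10.49, 10.59, 11.79, 12.32, 12.32
The 2 values of 12.32 occupy positions 5–6 → each gets rank 5.
M has value 12.32 s → rank 5.

5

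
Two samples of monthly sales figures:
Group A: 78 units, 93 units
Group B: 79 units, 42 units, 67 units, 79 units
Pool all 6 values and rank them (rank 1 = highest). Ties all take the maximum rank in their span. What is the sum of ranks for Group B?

17

Sorted (descending): 93, 79, 79, 78, 67, 42
The 2 values of 79 occupy positions 2–3 → each gets rank 3.
Group B values → pooled ranks: 79→3, 42→6, 67→5, 79→3
Rank sum = 3 + 6 + 5 + 3 = 17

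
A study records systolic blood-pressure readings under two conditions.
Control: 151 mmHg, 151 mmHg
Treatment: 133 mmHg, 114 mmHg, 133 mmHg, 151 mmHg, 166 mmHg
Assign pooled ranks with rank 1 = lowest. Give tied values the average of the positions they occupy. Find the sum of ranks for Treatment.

Sorted (ascending): 114, 133, 133, 151, 151, 151, 166
The 2 values of 133 occupy positions 2–3 → average rank (2+3)/2 = 2.5.
The 3 values of 151 occupy positions 4–6 → average rank 5.
Treatment values → pooled ranks: 133→2.5, 114→1, 133→2.5, 151→5, 166→7
Rank sum = 2.5 + 1 + 2.5 + 5 + 7 = 18

18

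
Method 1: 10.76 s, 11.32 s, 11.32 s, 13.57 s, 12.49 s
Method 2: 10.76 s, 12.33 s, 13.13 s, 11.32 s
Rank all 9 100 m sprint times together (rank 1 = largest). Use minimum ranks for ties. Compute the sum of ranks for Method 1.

Sorted (descending): 13.57, 13.13, 12.49, 12.33, 11.32, 11.32, 11.32, 10.76, 10.76
The 3 values of 11.32 occupy positions 5–7 → each gets rank 5.
The 2 values of 10.76 occupy positions 8–9 → each gets rank 8.
Method 1 values → pooled ranks: 10.76→8, 11.32→5, 11.32→5, 13.57→1, 12.49→3
Rank sum = 8 + 5 + 5 + 1 + 3 = 22

22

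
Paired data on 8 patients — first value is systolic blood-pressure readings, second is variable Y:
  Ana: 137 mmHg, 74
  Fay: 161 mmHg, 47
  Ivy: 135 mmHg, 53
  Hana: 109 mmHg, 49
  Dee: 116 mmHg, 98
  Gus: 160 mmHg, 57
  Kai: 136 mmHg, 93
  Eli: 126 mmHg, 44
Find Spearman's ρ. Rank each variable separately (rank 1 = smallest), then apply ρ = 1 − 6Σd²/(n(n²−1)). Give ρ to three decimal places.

-0.048

Ranks of variable 1: 6, 8, 4, 1, 2, 7, 5, 3
Ranks of variable 2: 6, 2, 4, 3, 8, 5, 7, 1
d = r₁ − r₂: 0, 6, 0, -2, -6, 2, -2, 2
d²: 0, 36, 0, 4, 36, 4, 4, 4; Σd² = 88
ρ = 1 − 6·88/(8·63) = 1 − 528/504 = -0.048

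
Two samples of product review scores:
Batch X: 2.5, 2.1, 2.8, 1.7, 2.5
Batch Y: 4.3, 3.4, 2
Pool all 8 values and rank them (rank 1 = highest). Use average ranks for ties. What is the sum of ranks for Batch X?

Sorted (descending): 4.3, 3.4, 2.8, 2.5, 2.5, 2.1, 2, 1.7
The 2 values of 2.5 occupy positions 4–5 → average rank (4+5)/2 = 4.5.
Batch X values → pooled ranks: 2.5→4.5, 2.1→6, 2.8→3, 1.7→8, 2.5→4.5
Rank sum = 4.5 + 6 + 3 + 8 + 4.5 = 26

26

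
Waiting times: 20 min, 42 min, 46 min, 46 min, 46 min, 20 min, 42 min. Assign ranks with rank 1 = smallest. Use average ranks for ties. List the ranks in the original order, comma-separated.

1.5, 3.5, 6, 6, 6, 1.5, 3.5

Sorted (ascending): 20, 20, 42, 42, 46, 46, 46
The 2 values of 20 occupy positions 1–2 → average rank (1+2)/2 = 1.5.
The 2 values of 42 occupy positions 3–4 → average rank (3+4)/2 = 3.5.
The 3 values of 46 occupy positions 5–7 → average rank 6.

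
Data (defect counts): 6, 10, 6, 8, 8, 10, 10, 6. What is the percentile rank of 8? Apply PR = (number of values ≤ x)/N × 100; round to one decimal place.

62.5

N = 8.
Strictly below 8: 3. Equal to 8: 2.
PR = 5/8 × 100 = 62.5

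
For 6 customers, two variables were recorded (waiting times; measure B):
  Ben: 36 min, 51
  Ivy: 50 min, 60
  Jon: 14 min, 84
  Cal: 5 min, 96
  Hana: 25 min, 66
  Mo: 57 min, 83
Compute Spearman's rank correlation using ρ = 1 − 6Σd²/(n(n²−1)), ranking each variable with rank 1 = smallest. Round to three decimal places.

-0.600

Ranks of variable 1: 4, 5, 2, 1, 3, 6
Ranks of variable 2: 1, 2, 5, 6, 3, 4
d = r₁ − r₂: 3, 3, -3, -5, 0, 2
d²: 9, 9, 9, 25, 0, 4; Σd² = 56
ρ = 1 − 6·56/(6·35) = 1 − 336/210 = -0.600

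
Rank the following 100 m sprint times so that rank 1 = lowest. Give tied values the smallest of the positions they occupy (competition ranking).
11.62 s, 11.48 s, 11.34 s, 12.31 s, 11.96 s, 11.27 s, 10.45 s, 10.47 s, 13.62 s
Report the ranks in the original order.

Sorted (ascending): 10.45, 10.47, 11.27, 11.34, 11.48, 11.62, 11.96, 12.31, 13.62
No ties — each value takes its position as its rank.

6, 5, 4, 8, 7, 3, 1, 2, 9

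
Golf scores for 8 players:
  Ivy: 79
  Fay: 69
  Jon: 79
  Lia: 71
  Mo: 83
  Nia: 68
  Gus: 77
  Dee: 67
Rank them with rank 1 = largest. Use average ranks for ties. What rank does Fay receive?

Sorted (descending): 83, 79, 79, 77, 71, 69, 68, 67
The 2 values of 79 occupy positions 2–3 → average rank (2+3)/2 = 2.5.
Fay has value 69 → rank 6.

6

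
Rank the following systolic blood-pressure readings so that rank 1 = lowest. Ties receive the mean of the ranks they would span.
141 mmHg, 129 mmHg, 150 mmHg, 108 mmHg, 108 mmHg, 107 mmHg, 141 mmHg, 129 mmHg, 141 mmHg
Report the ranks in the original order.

Sorted (ascending): 107, 108, 108, 129, 129, 141, 141, 141, 150
The 2 values of 108 occupy positions 2–3 → average rank (2+3)/2 = 2.5.
The 2 values of 129 occupy positions 4–5 → average rank (4+5)/2 = 4.5.
The 3 values of 141 occupy positions 6–8 → average rank 7.

7, 4.5, 9, 2.5, 2.5, 1, 7, 4.5, 7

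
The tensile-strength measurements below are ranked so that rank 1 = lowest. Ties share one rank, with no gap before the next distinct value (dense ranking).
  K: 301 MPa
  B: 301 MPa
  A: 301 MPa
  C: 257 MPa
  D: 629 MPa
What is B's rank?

2

Sorted (ascending): 257, 301, 301, 301, 629
The 3 values of 301 share dense rank 2.
Remaining distinct values take the next consecutive integers.
B has value 301 MPa → rank 2.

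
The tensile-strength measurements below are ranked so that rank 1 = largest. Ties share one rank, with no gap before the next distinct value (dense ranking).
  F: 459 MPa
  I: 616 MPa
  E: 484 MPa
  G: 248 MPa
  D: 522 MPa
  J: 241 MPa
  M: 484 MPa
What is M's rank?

Sorted (descending): 616, 522, 484, 484, 459, 248, 241
The 2 values of 484 share dense rank 3.
Remaining distinct values take the next consecutive integers.
M has value 484 MPa → rank 3.

3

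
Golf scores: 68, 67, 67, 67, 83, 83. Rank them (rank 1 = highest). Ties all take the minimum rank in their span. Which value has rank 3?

68

Sorted (descending): 83, 83, 68, 67, 67, 67
The 2 values of 83 occupy positions 1–2 → each gets rank 1.
The 3 values of 67 occupy positions 4–6 → each gets rank 4.
Rank 3 → value 68.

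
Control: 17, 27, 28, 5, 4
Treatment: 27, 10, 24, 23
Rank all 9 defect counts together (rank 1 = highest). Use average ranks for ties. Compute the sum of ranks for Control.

Sorted (descending): 28, 27, 27, 24, 23, 17, 10, 5, 4
The 2 values of 27 occupy positions 2–3 → average rank (2+3)/2 = 2.5.
Control values → pooled ranks: 17→6, 27→2.5, 28→1, 5→8, 4→9
Rank sum = 6 + 2.5 + 1 + 8 + 9 = 26.5

26.5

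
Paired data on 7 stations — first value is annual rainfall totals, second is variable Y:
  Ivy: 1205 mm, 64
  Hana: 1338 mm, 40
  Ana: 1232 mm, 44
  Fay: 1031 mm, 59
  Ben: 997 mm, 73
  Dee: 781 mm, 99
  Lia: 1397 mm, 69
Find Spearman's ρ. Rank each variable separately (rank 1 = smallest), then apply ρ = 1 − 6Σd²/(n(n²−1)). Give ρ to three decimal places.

-0.607

Ranks of variable 1: 4, 6, 5, 3, 2, 1, 7
Ranks of variable 2: 4, 1, 2, 3, 6, 7, 5
d = r₁ − r₂: 0, 5, 3, 0, -4, -6, 2
d²: 0, 25, 9, 0, 16, 36, 4; Σd² = 90
ρ = 1 − 6·90/(7·48) = 1 − 540/336 = -0.607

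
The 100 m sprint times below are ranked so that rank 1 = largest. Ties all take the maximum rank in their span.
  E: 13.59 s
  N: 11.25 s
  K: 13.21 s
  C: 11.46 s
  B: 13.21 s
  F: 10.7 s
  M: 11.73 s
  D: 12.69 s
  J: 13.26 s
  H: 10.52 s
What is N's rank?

8

Sorted (descending): 13.59, 13.26, 13.21, 13.21, 12.69, 11.73, 11.46, 11.25, 10.7, 10.52
The 2 values of 13.21 occupy positions 3–4 → each gets rank 4.
N has value 11.25 s → rank 8.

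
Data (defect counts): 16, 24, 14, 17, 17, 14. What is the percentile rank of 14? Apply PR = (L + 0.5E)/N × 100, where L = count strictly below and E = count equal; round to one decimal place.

16.7

N = 6.
Strictly below 14: 0. Equal to 14: 2.
PR = (0 + 0.5·2)/6 × 100 = 16.7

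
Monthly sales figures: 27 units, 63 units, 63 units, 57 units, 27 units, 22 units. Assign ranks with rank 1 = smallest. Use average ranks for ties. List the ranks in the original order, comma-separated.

Sorted (ascending): 22, 27, 27, 57, 63, 63
The 2 values of 27 occupy positions 2–3 → average rank (2+3)/2 = 2.5.
The 2 values of 63 occupy positions 5–6 → average rank (5+6)/2 = 5.5.

2.5, 5.5, 5.5, 4, 2.5, 1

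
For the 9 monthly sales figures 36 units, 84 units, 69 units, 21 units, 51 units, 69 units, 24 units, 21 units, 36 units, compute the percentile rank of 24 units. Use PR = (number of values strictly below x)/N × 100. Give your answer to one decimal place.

N = 9.
Strictly below 24: 2. Equal to 24: 1.
PR = 2/9 × 100 = 22.2

22.2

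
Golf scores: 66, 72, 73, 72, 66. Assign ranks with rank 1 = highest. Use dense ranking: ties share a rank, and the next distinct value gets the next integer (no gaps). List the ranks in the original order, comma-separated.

3, 2, 1, 2, 3

Sorted (descending): 73, 72, 72, 66, 66
The 2 values of 72 share dense rank 2.
The 2 values of 66 share dense rank 3.
Remaining distinct values take the next consecutive integers.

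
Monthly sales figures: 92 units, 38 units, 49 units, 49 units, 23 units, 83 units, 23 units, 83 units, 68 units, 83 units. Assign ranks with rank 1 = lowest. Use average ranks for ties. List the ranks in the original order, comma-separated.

Sorted (ascending): 23, 23, 38, 49, 49, 68, 83, 83, 83, 92
The 2 values of 23 occupy positions 1–2 → average rank (1+2)/2 = 1.5.
The 2 values of 49 occupy positions 4–5 → average rank (4+5)/2 = 4.5.
The 3 values of 83 occupy positions 7–9 → average rank 8.

10, 3, 4.5, 4.5, 1.5, 8, 1.5, 8, 6, 8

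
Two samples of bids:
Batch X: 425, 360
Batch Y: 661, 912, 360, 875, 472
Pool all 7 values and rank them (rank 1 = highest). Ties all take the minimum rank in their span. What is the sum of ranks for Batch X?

Sorted (descending): 912, 875, 661, 472, 425, 360, 360
The 2 values of 360 occupy positions 6–7 → each gets rank 6.
Batch X values → pooled ranks: 425→5, 360→6
Rank sum = 5 + 6 = 11

11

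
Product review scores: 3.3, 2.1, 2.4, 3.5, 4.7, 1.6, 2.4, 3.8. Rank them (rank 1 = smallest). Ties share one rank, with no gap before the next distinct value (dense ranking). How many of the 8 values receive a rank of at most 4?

Sorted (ascending): 1.6, 2.1, 2.4, 2.4, 3.3, 3.5, 3.8, 4.7
The 2 values of 2.4 share dense rank 3.
Remaining distinct values take the next consecutive integers.
Ranks ≤ 4: {1, 2, 3, 3, 4} → 5 values.

5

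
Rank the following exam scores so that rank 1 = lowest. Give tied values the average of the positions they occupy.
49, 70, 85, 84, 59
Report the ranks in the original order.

Sorted (ascending): 49, 59, 70, 84, 85
No ties — each value takes its position as its rank.

1, 3, 5, 4, 2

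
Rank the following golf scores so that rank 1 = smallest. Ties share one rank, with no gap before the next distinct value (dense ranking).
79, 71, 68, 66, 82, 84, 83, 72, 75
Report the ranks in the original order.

6, 3, 2, 1, 7, 9, 8, 4, 5

Sorted (ascending): 66, 68, 71, 72, 75, 79, 82, 83, 84
No ties — each value takes its position as its rank.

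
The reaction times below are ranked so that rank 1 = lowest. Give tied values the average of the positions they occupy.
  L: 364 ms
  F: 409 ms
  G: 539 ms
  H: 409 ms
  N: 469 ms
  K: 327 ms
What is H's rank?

3.5

Sorted (ascending): 327, 364, 409, 409, 469, 539
The 2 values of 409 occupy positions 3–4 → average rank (3+4)/2 = 3.5.
H has value 409 ms → rank 3.5.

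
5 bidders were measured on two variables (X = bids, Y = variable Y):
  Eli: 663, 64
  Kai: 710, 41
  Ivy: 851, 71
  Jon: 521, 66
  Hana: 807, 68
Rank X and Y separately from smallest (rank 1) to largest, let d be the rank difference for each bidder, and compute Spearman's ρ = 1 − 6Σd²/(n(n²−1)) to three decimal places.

Ranks of variable 1: 2, 3, 5, 1, 4
Ranks of variable 2: 2, 1, 5, 3, 4
d = r₁ − r₂: 0, 2, 0, -2, 0
d²: 0, 4, 0, 4, 0; Σd² = 8
ρ = 1 − 6·8/(5·24) = 1 − 48/120 = 0.600

0.600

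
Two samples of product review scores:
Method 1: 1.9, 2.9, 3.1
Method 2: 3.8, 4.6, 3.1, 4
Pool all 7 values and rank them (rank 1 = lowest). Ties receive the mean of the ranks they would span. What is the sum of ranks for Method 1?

6.5

Sorted (ascending): 1.9, 2.9, 3.1, 3.1, 3.8, 4, 4.6
The 2 values of 3.1 occupy positions 3–4 → average rank (3+4)/2 = 3.5.
Method 1 values → pooled ranks: 1.9→1, 2.9→2, 3.1→3.5
Rank sum = 1 + 2 + 3.5 = 6.5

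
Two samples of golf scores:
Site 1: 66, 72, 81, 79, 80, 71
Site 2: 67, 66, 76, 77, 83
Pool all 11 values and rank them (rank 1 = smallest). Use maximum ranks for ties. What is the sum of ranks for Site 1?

Sorted (ascending): 66, 66, 67, 71, 72, 76, 77, 79, 80, 81, 83
The 2 values of 66 occupy positions 1–2 → each gets rank 2.
Site 1 values → pooled ranks: 66→2, 72→5, 81→10, 79→8, 80→9, 71→4
Rank sum = 2 + 5 + 10 + 8 + 9 + 4 = 38

38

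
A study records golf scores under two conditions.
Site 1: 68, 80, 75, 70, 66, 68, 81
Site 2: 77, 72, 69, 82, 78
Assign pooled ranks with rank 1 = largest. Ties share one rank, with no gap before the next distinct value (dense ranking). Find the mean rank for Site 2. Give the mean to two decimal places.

5.20

Sorted (descending): 82, 81, 80, 78, 77, 75, 72, 70, 69, 68, 68, 66
The 2 values of 68 share dense rank 10.
Remaining distinct values take the next consecutive integers.
Site 2 values → pooled ranks: 77→5, 72→7, 69→9, 82→1, 78→4
Mean rank = (5 + 7 + 9 + 1 + 4) / 5 = 5.20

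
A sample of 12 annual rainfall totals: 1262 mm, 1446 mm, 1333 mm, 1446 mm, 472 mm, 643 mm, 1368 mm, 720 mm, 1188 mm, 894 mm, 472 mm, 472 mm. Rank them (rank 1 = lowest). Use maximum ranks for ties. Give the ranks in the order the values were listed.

Sorted (ascending): 472, 472, 472, 643, 720, 894, 1188, 1262, 1333, 1368, 1446, 1446
The 3 values of 472 occupy positions 1–3 → each gets rank 3.
The 2 values of 1446 occupy positions 11–12 → each gets rank 12.

8, 12, 9, 12, 3, 4, 10, 5, 7, 6, 3, 3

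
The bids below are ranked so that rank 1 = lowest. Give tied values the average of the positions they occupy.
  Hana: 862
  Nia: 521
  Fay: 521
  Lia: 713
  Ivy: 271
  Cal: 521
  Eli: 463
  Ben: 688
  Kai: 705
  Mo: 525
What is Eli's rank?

2

Sorted (ascending): 271, 463, 521, 521, 521, 525, 688, 705, 713, 862
The 3 values of 521 occupy positions 3–5 → average rank 4.
Eli has value 463 → rank 2.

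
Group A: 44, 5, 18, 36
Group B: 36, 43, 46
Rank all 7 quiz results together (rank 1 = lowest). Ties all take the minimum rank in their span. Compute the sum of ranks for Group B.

15

Sorted (ascending): 5, 18, 36, 36, 43, 44, 46
The 2 values of 36 occupy positions 3–4 → each gets rank 3.
Group B values → pooled ranks: 36→3, 43→5, 46→7
Rank sum = 3 + 5 + 7 = 15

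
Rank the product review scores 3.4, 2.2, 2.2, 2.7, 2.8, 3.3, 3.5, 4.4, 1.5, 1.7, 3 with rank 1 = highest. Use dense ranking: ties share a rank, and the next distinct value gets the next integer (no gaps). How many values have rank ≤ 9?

Sorted (descending): 4.4, 3.5, 3.4, 3.3, 3, 2.8, 2.7, 2.2, 2.2, 1.7, 1.5
The 2 values of 2.2 share dense rank 8.
Remaining distinct values take the next consecutive integers.
Ranks ≤ 9: {1, 2, 3, 4, 5, 6, 7, 8, 8, 9} → 10 values.

10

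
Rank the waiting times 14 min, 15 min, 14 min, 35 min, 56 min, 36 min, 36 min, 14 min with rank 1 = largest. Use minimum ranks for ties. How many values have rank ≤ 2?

Sorted (descending): 56, 36, 36, 35, 15, 14, 14, 14
The 2 values of 36 occupy positions 2–3 → each gets rank 2.
The 3 values of 14 occupy positions 6–8 → each gets rank 6.
Ranks ≤ 2: {1, 2, 2} → 3 values.

3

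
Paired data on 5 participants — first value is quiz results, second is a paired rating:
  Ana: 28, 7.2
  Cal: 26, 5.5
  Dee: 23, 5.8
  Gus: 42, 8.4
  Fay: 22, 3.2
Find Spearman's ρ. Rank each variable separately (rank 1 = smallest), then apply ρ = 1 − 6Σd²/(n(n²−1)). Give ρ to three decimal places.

Ranks of variable 1: 4, 3, 2, 5, 1
Ranks of variable 2: 4, 2, 3, 5, 1
d = r₁ − r₂: 0, 1, -1, 0, 0
d²: 0, 1, 1, 0, 0; Σd² = 2
ρ = 1 − 6·2/(5·24) = 1 − 12/120 = 0.900

0.900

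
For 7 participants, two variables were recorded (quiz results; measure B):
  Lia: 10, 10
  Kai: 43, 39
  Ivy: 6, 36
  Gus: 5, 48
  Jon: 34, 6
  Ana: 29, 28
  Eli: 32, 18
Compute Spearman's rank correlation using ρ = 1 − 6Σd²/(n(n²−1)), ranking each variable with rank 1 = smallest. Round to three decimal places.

-0.357

Ranks of variable 1: 3, 7, 2, 1, 6, 4, 5
Ranks of variable 2: 2, 6, 5, 7, 1, 4, 3
d = r₁ − r₂: 1, 1, -3, -6, 5, 0, 2
d²: 1, 1, 9, 36, 25, 0, 4; Σd² = 76
ρ = 1 − 6·76/(7·48) = 1 − 456/336 = -0.357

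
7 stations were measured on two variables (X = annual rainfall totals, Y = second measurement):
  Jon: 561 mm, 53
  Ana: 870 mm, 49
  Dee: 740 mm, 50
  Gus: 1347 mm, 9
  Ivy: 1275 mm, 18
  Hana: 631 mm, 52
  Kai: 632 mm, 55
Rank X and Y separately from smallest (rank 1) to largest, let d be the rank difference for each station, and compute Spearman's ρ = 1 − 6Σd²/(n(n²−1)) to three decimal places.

-0.893

Ranks of variable 1: 1, 5, 4, 7, 6, 2, 3
Ranks of variable 2: 6, 3, 4, 1, 2, 5, 7
d = r₁ − r₂: -5, 2, 0, 6, 4, -3, -4
d²: 25, 4, 0, 36, 16, 9, 16; Σd² = 106
ρ = 1 − 6·106/(7·48) = 1 − 636/336 = -0.893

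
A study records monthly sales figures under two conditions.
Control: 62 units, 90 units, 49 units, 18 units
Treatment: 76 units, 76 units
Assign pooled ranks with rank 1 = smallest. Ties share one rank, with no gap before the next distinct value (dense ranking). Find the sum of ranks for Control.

11

Sorted (ascending): 18, 49, 62, 76, 76, 90
The 2 values of 76 share dense rank 4.
Remaining distinct values take the next consecutive integers.
Control values → pooled ranks: 62→3, 90→5, 49→2, 18→1
Rank sum = 3 + 5 + 2 + 1 = 11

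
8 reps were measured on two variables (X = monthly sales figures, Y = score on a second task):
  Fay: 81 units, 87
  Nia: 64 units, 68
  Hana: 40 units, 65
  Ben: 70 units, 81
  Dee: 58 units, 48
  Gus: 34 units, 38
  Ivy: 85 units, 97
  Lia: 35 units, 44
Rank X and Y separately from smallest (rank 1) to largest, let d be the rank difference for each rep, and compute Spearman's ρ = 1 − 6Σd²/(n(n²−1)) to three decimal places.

Ranks of variable 1: 7, 5, 3, 6, 4, 1, 8, 2
Ranks of variable 2: 7, 5, 4, 6, 3, 1, 8, 2
d = r₁ − r₂: 0, 0, -1, 0, 1, 0, 0, 0
d²: 0, 0, 1, 0, 1, 0, 0, 0; Σd² = 2
ρ = 1 − 6·2/(8·63) = 1 − 12/504 = 0.976

0.976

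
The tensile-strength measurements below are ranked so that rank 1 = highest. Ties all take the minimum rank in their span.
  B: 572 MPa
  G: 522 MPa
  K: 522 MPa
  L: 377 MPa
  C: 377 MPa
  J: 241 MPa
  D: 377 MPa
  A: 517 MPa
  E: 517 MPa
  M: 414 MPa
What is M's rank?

Sorted (descending): 572, 522, 522, 517, 517, 414, 377, 377, 377, 241
The 2 values of 522 occupy positions 2–3 → each gets rank 2.
The 2 values of 517 occupy positions 4–5 → each gets rank 4.
The 3 values of 377 occupy positions 7–9 → each gets rank 7.
M has value 414 MPa → rank 6.

6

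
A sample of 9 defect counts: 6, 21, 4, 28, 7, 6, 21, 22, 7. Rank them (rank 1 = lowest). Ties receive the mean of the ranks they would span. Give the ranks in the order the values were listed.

2.5, 6.5, 1, 9, 4.5, 2.5, 6.5, 8, 4.5

Sorted (ascending): 4, 6, 6, 7, 7, 21, 21, 22, 28
The 2 values of 6 occupy positions 2–3 → average rank (2+3)/2 = 2.5.
The 2 values of 7 occupy positions 4–5 → average rank (4+5)/2 = 4.5.
The 2 values of 21 occupy positions 6–7 → average rank (6+7)/2 = 6.5.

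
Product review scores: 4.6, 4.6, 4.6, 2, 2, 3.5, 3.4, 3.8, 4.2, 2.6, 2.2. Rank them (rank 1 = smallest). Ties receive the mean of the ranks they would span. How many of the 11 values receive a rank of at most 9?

Sorted (ascending): 2, 2, 2.2, 2.6, 3.4, 3.5, 3.8, 4.2, 4.6, 4.6, 4.6
The 2 values of 2 occupy positions 1–2 → average rank (1+2)/2 = 1.5.
The 3 values of 4.6 occupy positions 9–11 → average rank 10.
Ranks ≤ 9: {1.5, 1.5, 3, 4, 5, 6, 7, 8} → 8 values.

8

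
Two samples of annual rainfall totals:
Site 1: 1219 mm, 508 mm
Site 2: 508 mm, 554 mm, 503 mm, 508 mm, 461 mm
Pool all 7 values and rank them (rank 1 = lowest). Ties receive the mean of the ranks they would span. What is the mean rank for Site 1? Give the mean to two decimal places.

5.50

Sorted (ascending): 461, 503, 508, 508, 508, 554, 1219
The 3 values of 508 occupy positions 3–5 → average rank 4.
Site 1 values → pooled ranks: 1219→7, 508→4
Mean rank = (7 + 4) / 2 = 5.50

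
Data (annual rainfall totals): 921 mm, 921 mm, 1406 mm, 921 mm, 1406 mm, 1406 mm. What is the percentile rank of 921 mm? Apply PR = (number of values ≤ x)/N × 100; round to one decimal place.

50.0

N = 6.
Strictly below 921: 0. Equal to 921: 3.
PR = 3/6 × 100 = 50.0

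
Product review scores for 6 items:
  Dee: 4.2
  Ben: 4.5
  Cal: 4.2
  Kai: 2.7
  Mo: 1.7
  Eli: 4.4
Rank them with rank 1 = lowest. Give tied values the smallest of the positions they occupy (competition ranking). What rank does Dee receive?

Sorted (ascending): 1.7, 2.7, 4.2, 4.2, 4.4, 4.5
The 2 values of 4.2 occupy positions 3–4 → each gets rank 3.
Dee has value 4.2 → rank 3.

3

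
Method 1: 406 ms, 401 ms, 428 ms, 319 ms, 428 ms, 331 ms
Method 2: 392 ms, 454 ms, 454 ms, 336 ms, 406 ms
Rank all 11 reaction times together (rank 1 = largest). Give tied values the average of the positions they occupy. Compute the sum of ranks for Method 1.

Sorted (descending): 454, 454, 428, 428, 406, 406, 401, 392, 336, 331, 319
The 2 values of 454 occupy positions 1–2 → average rank (1+2)/2 = 1.5.
The 2 values of 428 occupy positions 3–4 → average rank (3+4)/2 = 3.5.
The 2 values of 406 occupy positions 5–6 → average rank (5+6)/2 = 5.5.
Method 1 values → pooled ranks: 406→5.5, 401→7, 428→3.5, 319→11, 428→3.5, 331→10
Rank sum = 5.5 + 7 + 3.5 + 11 + 3.5 + 10 = 40.5

40.5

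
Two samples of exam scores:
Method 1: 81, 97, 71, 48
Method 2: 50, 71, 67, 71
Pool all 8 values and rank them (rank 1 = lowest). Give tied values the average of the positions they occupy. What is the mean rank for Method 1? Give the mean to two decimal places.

Sorted (ascending): 48, 50, 67, 71, 71, 71, 81, 97
The 3 values of 71 occupy positions 4–6 → average rank 5.
Method 1 values → pooled ranks: 81→7, 97→8, 71→5, 48→1
Mean rank = (7 + 8 + 5 + 1) / 4 = 5.25

5.25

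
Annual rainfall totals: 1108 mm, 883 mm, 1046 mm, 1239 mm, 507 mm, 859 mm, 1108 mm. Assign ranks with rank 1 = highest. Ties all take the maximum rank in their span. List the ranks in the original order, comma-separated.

Sorted (descending): 1239, 1108, 1108, 1046, 883, 859, 507
The 2 values of 1108 occupy positions 2–3 → each gets rank 3.

3, 5, 4, 1, 7, 6, 3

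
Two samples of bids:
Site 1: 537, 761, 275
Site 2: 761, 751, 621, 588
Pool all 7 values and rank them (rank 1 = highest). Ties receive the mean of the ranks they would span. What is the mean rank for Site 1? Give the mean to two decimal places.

Sorted (descending): 761, 761, 751, 621, 588, 537, 275
The 2 values of 761 occupy positions 1–2 → average rank (1+2)/2 = 1.5.
Site 1 values → pooled ranks: 537→6, 761→1.5, 275→7
Mean rank = (6 + 1.5 + 7) / 3 = 4.83

4.83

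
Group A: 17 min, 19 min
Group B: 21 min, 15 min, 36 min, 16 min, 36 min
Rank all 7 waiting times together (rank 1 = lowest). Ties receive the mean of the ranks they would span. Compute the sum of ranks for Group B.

21

Sorted (ascending): 15, 16, 17, 19, 21, 36, 36
The 2 values of 36 occupy positions 6–7 → average rank (6+7)/2 = 6.5.
Group B values → pooled ranks: 21→5, 15→1, 36→6.5, 16→2, 36→6.5
Rank sum = 5 + 1 + 6.5 + 2 + 6.5 = 21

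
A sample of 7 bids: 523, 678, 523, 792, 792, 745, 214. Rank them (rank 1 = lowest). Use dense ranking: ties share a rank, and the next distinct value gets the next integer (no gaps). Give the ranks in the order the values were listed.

2, 3, 2, 5, 5, 4, 1

Sorted (ascending): 214, 523, 523, 678, 745, 792, 792
The 2 values of 523 share dense rank 2.
The 2 values of 792 share dense rank 5.
Remaining distinct values take the next consecutive integers.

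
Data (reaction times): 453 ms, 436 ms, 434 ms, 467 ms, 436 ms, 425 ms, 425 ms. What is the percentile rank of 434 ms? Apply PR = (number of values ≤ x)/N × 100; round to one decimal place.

N = 7.
Strictly below 434: 2. Equal to 434: 1.
PR = 3/7 × 100 = 42.9

42.9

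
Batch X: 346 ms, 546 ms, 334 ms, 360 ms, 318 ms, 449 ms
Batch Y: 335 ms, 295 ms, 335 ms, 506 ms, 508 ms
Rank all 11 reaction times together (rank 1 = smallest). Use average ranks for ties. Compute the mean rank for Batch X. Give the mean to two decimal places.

6.17

Sorted (ascending): 295, 318, 334, 335, 335, 346, 360, 449, 506, 508, 546
The 2 values of 335 occupy positions 4–5 → average rank (4+5)/2 = 4.5.
Batch X values → pooled ranks: 346→6, 546→11, 334→3, 360→7, 318→2, 449→8
Mean rank = (6 + 11 + 3 + 7 + 2 + 8) / 6 = 6.17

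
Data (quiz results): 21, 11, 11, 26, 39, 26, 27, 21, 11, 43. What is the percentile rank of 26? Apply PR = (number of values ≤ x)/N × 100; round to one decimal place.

N = 10.
Strictly below 26: 5. Equal to 26: 2.
PR = 7/10 × 100 = 70.0

70.0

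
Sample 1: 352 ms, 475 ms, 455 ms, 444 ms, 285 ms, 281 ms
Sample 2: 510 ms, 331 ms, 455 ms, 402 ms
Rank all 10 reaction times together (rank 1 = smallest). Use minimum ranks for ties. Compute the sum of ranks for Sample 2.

Sorted (ascending): 281, 285, 331, 352, 402, 444, 455, 455, 475, 510
The 2 values of 455 occupy positions 7–8 → each gets rank 7.
Sample 2 values → pooled ranks: 510→10, 331→3, 455→7, 402→5
Rank sum = 10 + 3 + 7 + 5 = 25

25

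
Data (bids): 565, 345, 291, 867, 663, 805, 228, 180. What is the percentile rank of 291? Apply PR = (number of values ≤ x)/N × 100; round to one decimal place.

N = 8.
Strictly below 291: 2. Equal to 291: 1.
PR = 3/8 × 100 = 37.5

37.5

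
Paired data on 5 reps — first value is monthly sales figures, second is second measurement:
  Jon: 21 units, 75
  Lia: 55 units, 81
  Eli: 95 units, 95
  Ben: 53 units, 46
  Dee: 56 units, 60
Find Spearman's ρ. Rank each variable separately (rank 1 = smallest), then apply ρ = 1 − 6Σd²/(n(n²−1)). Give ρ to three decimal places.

0.500

Ranks of variable 1: 1, 3, 5, 2, 4
Ranks of variable 2: 3, 4, 5, 1, 2
d = r₁ − r₂: -2, -1, 0, 1, 2
d²: 4, 1, 0, 1, 4; Σd² = 10
ρ = 1 − 6·10/(5·24) = 1 − 60/120 = 0.500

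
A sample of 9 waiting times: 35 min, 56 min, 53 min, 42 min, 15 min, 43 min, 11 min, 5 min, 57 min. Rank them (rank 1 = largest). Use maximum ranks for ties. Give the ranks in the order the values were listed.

Sorted (descending): 57, 56, 53, 43, 42, 35, 15, 11, 5
No ties — each value takes its position as its rank.

6, 2, 3, 5, 7, 4, 8, 9, 1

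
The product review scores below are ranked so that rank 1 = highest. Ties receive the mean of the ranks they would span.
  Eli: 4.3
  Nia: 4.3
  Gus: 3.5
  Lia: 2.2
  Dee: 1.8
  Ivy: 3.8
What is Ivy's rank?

Sorted (descending): 4.3, 4.3, 3.8, 3.5, 2.2, 1.8
The 2 values of 4.3 occupy positions 1–2 → average rank (1+2)/2 = 1.5.
Ivy has value 3.8 → rank 3.

3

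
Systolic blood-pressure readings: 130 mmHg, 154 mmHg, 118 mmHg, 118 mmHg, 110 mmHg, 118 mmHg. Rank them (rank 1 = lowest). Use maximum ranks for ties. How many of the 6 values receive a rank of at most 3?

Sorted (ascending): 110, 118, 118, 118, 130, 154
The 3 values of 118 occupy positions 2–4 → each gets rank 4.
Ranks ≤ 3: {1} → 1 value.

1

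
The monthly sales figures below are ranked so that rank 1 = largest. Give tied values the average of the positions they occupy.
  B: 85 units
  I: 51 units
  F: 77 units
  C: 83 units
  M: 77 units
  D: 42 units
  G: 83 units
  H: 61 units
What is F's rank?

Sorted (descending): 85, 83, 83, 77, 77, 61, 51, 42
The 2 values of 83 occupy positions 2–3 → average rank (2+3)/2 = 2.5.
The 2 values of 77 occupy positions 4–5 → average rank (4+5)/2 = 4.5.
F has value 77 units → rank 4.5.

4.5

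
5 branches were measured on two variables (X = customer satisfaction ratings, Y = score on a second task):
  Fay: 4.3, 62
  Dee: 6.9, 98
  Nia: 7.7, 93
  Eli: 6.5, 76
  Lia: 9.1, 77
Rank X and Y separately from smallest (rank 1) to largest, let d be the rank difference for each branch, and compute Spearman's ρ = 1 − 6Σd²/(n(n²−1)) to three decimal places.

Ranks of variable 1: 1, 3, 4, 2, 5
Ranks of variable 2: 1, 5, 4, 2, 3
d = r₁ − r₂: 0, -2, 0, 0, 2
d²: 0, 4, 0, 0, 4; Σd² = 8
ρ = 1 − 6·8/(5·24) = 1 − 48/120 = 0.600

0.600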